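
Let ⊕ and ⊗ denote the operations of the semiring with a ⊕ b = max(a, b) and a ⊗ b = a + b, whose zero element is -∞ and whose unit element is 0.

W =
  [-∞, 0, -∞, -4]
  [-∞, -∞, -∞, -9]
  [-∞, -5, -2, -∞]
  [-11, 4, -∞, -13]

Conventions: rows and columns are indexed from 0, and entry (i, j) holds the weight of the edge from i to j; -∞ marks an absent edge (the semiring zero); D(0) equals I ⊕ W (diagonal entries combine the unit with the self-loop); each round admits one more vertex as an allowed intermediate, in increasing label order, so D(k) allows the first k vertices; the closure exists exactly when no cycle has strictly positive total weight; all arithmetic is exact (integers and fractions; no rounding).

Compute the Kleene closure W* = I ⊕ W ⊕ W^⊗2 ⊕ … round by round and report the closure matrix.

D(0):
  [0, 0, -∞, -4]
  [-∞, 0, -∞, -9]
  [-∞, -5, 0, -∞]
  [-11, 4, -∞, 0]
D(1):
  [0, 0, -∞, -4]
  [-∞, 0, -∞, -9]
  [-∞, -5, 0, -∞]
  [-11, 4, -∞, 0]
D(2):
  [0, 0, -∞, -4]
  [-∞, 0, -∞, -9]
  [-∞, -5, 0, -14]
  [-11, 4, -∞, 0]
D(3):
  [0, 0, -∞, -4]
  [-∞, 0, -∞, -9]
  [-∞, -5, 0, -14]
  [-11, 4, -∞, 0]
D(4):
  [0, 0, -∞, -4]
  [-20, 0, -∞, -9]
  [-25, -5, 0, -14]
  [-11, 4, -∞, 0]
Answer: W* = [[0, 0, -∞, -4], [-20, 0, -∞, -9], [-25, -5, 0, -14], [-11, 4, -∞, 0]]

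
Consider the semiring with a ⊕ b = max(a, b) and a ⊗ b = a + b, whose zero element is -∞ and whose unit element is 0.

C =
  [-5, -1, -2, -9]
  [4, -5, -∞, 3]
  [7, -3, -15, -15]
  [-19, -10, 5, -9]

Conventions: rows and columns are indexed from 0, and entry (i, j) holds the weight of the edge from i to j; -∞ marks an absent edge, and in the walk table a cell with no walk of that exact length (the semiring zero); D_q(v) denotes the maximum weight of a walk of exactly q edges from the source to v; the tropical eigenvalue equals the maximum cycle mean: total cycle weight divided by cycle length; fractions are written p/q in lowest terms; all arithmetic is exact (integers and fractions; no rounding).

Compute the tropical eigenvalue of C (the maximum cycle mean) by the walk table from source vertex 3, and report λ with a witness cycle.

q=0: [-∞, -∞, -∞, 0]
q=1: [-19, -10, 5, -9]
q=2: [12, 2, -4, -7]
q=3: [7, 11, 10, 5]
q=4: [17, 7, 10, 14]
Optimal cycle mean attained by: cycle 0->1->3->2->0, total (-1) + 3 + 5 + 7, length 4.
Answer: λ = 7/2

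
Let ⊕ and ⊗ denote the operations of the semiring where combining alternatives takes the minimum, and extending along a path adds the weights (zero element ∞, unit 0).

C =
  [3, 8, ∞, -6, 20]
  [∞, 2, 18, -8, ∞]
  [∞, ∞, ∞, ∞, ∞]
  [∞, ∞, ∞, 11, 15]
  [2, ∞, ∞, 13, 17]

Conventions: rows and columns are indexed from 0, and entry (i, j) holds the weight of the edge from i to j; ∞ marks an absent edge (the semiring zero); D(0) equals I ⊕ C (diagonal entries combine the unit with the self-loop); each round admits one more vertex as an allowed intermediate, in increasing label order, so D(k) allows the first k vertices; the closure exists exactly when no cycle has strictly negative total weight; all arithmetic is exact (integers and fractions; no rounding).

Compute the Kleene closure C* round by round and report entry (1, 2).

D(0):
  [0, 8, ∞, -6, 20]
  [∞, 0, 18, -8, ∞]
  [∞, ∞, 0, ∞, ∞]
  [∞, ∞, ∞, 0, 15]
  [2, ∞, ∞, 13, 0]
D(1):
  [0, 8, ∞, -6, 20]
  [∞, 0, 18, -8, ∞]
  [∞, ∞, 0, ∞, ∞]
  [∞, ∞, ∞, 0, 15]
  [2, 10, ∞, -4, 0]
D(2):
  [0, 8, 26, -6, 20]
  [∞, 0, 18, -8, ∞]
  [∞, ∞, 0, ∞, ∞]
  [∞, ∞, ∞, 0, 15]
  [2, 10, 28, -4, 0]
D(3):
  [0, 8, 26, -6, 20]
  [∞, 0, 18, -8, ∞]
  [∞, ∞, 0, ∞, ∞]
  [∞, ∞, ∞, 0, 15]
  [2, 10, 28, -4, 0]
D(4):
  [0, 8, 26, -6, 9]
  [∞, 0, 18, -8, 7]
  [∞, ∞, 0, ∞, ∞]
  [∞, ∞, ∞, 0, 15]
  [2, 10, 28, -4, 0]
D(5):
  [0, 8, 26, -6, 9]
  [9, 0, 18, -8, 7]
  [∞, ∞, 0, ∞, ∞]
  [17, 25, 43, 0, 15]
  [2, 10, 28, -4, 0]
Answer: C*[1][2] = 18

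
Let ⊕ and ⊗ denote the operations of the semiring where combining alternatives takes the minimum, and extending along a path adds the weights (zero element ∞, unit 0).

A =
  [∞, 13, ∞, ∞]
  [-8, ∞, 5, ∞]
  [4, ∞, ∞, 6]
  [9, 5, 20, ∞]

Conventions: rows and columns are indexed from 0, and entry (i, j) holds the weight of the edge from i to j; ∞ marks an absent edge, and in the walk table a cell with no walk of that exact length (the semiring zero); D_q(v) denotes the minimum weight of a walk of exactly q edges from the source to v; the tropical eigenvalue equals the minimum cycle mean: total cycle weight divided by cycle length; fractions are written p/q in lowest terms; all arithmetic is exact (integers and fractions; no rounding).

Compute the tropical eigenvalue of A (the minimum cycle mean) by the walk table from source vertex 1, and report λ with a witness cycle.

q=0: [∞, 0, ∞, ∞]
q=1: [-8, ∞, 5, ∞]
q=2: [9, 5, ∞, 11]
q=3: [-3, 16, 10, ∞]
q=4: [8, 10, 21, 16]
Optimal cycle mean attained by: cycle 0->1->0, total 13 + (-8), length 2.
Answer: λ = 5/2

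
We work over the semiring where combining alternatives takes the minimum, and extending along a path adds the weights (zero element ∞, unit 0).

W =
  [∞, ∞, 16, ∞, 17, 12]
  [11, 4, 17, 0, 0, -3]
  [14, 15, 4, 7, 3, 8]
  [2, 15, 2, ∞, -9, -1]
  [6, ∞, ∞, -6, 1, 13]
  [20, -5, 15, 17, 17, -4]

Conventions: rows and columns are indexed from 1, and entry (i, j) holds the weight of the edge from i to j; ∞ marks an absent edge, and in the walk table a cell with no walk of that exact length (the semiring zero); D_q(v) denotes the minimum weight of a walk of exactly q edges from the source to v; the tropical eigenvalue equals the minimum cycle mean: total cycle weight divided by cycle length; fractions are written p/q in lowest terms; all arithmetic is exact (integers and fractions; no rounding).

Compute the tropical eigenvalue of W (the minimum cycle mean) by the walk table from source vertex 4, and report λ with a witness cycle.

q=0: [∞, ∞, ∞, 0, ∞, ∞]
q=1: [2, 15, 2, ∞, -9, -1]
q=2: [-3, -6, 6, -15, -8, -5]
q=3: [-13, -10, -13, -14, -24, -16]
q=4: [-18, -21, -12, -30, -23, -20]
q=5: [-28, -25, -28, -29, -39, -31]
q=6: [-33, -36, -27, -45, -38, -35]
Optimal cycle mean attained by: cycle 4->5->4, total (-9) + (-6), length 2.
Answer: λ = -15/2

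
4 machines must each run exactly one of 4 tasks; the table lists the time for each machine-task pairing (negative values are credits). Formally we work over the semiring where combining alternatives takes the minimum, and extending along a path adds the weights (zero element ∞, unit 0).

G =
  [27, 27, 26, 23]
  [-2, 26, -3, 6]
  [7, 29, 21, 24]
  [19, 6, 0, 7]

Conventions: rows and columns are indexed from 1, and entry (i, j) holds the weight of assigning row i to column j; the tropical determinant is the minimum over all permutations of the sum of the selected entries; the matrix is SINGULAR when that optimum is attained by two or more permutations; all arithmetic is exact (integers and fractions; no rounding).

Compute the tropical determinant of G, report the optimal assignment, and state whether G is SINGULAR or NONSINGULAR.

σ = (1, 2, 3, 4): 27 + 26 + 21 + 7 = 81
σ = (1, 2, 4, 3): 27 + 26 + 24 + 0 = 77
σ = (1, 3, 2, 4): 27 + (-3) + 29 + 7 = 60
σ = (1, 3, 4, 2): 27 + (-3) + 24 + 6 = 54
σ = (1, 4, 2, 3): 27 + 6 + 29 + 0 = 62
σ = (1, 4, 3, 2): 27 + 6 + 21 + 6 = 60
σ = (2, 1, 3, 4): 27 + (-2) + 21 + 7 = 53
σ = (2, 1, 4, 3): 27 + (-2) + 24 + 0 = 49
σ = (2, 3, 1, 4): 27 + (-3) + 7 + 7 = 38
σ = (2, 3, 4, 1): 27 + (-3) + 24 + 19 = 67
σ = (2, 4, 1, 3): 27 + 6 + 7 + 0 = 40
σ = (2, 4, 3, 1): 27 + 6 + 21 + 19 = 73
σ = (3, 1, 2, 4): 26 + (-2) + 29 + 7 = 60
σ = (3, 1, 4, 2): 26 + (-2) + 24 + 6 = 54
σ = (3, 2, 1, 4): 26 + 26 + 7 + 7 = 66
σ = (3, 2, 4, 1): 26 + 26 + 24 + 19 = 95
σ = (3, 4, 1, 2): 26 + 6 + 7 + 6 = 45
σ = (3, 4, 2, 1): 26 + 6 + 29 + 19 = 80
σ = (4, 1, 2, 3): 23 + (-2) + 29 + 0 = 50
σ = (4, 1, 3, 2): 23 + (-2) + 21 + 6 = 48
σ = (4, 2, 1, 3): 23 + 26 + 7 + 0 = 56
σ = (4, 2, 3, 1): 23 + 26 + 21 + 19 = 89
σ = (4, 3, 1, 2): 23 + (-3) + 7 + 6 = 33
σ = (4, 3, 2, 1): 23 + (-3) + 29 + 19 = 68
Optimal value attained by: σ = (4, 3, 1, 2).
Answer: det⊕(G) = 33; verdict: NONSINGULAR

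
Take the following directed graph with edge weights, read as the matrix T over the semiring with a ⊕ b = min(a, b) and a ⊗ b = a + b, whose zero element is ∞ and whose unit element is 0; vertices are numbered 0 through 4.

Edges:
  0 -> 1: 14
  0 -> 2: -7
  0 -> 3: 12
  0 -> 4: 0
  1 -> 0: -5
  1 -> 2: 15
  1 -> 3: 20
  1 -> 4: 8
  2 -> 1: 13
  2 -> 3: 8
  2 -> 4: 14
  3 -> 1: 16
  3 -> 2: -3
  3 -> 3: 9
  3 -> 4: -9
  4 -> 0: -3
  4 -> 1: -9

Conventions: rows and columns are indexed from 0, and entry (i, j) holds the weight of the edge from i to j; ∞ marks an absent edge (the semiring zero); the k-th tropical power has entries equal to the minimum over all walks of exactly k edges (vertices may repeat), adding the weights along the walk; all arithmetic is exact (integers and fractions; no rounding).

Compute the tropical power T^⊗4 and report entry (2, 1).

T^⊗2:
  [-3, -9, 9, 1, 3]
  [5, -1, -12, 7, -5]
  [8, 5, 5, 17, -1]
  [-12, -18, 6, 5, 0]
  [-14, 11, -10, 9, -3]
T^⊗3:
  [-14, -6, -10, 9, -8]
  [-8, -14, -2, -4, -2]
  [-4, -10, 1, 13, 8]
  [-23, -9, -19, 0, -12]
  [-6, -12, -21, -2, -14]
T^⊗4:
  [-11, -17, -21, -2, -14]
  [-19, -11, -15, 4, -13]
  [-15, -1, -11, 8, -4]
  [-15, -21, -30, -11, -23]
  [-17, -23, -13, -13, -11]
Key observation: the optimum is the walk 2->1->0->4->1, with weight 13 + (-5) + 0 + (-9) = -1.
Optimal value attained by: walk 2->1->0->4->1.
Answer: (T^⊗4)[2][1] = -1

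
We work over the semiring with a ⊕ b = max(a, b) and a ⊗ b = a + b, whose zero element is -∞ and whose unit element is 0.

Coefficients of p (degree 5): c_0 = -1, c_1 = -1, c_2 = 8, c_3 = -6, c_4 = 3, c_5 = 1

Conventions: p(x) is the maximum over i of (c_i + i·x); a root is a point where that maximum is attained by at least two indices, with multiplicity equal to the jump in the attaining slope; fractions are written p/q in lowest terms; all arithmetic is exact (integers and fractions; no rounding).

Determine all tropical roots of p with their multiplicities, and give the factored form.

hull edge (i=0, c=-1) to (i=2, c=8): slope 9/2, span 2
hull edge (i=2, c=8) to (i=5, c=1): slope -7/3, span 3
Factored form: p(x) = 1 ⊗ (x ⊕ (-9/2)) ⊗ (x ⊕ (-9/2)) ⊗ (x ⊕ 7/3) ⊗ (x ⊕ 7/3) ⊗ (x ⊕ 7/3)
Answer: roots = -9/2 (mult 2), 7/3 (mult 3)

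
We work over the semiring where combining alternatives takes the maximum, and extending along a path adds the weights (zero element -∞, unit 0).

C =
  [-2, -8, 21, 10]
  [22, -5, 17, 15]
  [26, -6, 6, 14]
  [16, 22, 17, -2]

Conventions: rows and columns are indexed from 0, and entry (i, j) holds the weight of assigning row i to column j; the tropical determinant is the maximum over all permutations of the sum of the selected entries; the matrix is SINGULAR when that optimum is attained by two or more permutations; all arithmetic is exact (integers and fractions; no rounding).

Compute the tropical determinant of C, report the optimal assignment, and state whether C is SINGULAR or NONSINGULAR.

σ = (0, 1, 2, 3): (-2) + (-5) + 6 + (-2) = -3
σ = (0, 1, 3, 2): (-2) + (-5) + 14 + 17 = 24
σ = (0, 2, 1, 3): (-2) + 17 + (-6) + (-2) = 7
σ = (0, 2, 3, 1): (-2) + 17 + 14 + 22 = 51
σ = (0, 3, 1, 2): (-2) + 15 + (-6) + 17 = 24
σ = (0, 3, 2, 1): (-2) + 15 + 6 + 22 = 41
σ = (1, 0, 2, 3): (-8) + 22 + 6 + (-2) = 18
σ = (1, 0, 3, 2): (-8) + 22 + 14 + 17 = 45
σ = (1, 2, 0, 3): (-8) + 17 + 26 + (-2) = 33
σ = (1, 2, 3, 0): (-8) + 17 + 14 + 16 = 39
σ = (1, 3, 0, 2): (-8) + 15 + 26 + 17 = 50
σ = (1, 3, 2, 0): (-8) + 15 + 6 + 16 = 29
σ = (2, 0, 1, 3): 21 + 22 + (-6) + (-2) = 35
σ = (2, 0, 3, 1): 21 + 22 + 14 + 22 = 79
σ = (2, 1, 0, 3): 21 + (-5) + 26 + (-2) = 40
σ = (2, 1, 3, 0): 21 + (-5) + 14 + 16 = 46
σ = (2, 3, 0, 1): 21 + 15 + 26 + 22 = 84
σ = (2, 3, 1, 0): 21 + 15 + (-6) + 16 = 46
σ = (3, 0, 1, 2): 10 + 22 + (-6) + 17 = 43
σ = (3, 0, 2, 1): 10 + 22 + 6 + 22 = 60
σ = (3, 1, 0, 2): 10 + (-5) + 26 + 17 = 48
σ = (3, 1, 2, 0): 10 + (-5) + 6 + 16 = 27
σ = (3, 2, 0, 1): 10 + 17 + 26 + 22 = 75
σ = (3, 2, 1, 0): 10 + 17 + (-6) + 16 = 37
Optimal value attained by: σ = (2, 3, 0, 1).
Answer: det⊕(C) = 84; verdict: NONSINGULAR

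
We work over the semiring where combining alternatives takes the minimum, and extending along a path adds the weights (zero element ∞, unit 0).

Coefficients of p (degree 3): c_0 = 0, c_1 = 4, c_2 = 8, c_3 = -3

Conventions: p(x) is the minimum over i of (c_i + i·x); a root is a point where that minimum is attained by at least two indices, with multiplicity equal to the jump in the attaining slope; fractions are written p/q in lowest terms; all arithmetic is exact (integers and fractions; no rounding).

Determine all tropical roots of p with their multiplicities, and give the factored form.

hull edge (i=0, c=0) to (i=3, c=-3): slope -1, span 3
Factored form: p(x) = -3 ⊗ (x ⊕ 1) ⊗ (x ⊕ 1) ⊗ (x ⊕ 1)
Answer: roots = 1 (mult 3)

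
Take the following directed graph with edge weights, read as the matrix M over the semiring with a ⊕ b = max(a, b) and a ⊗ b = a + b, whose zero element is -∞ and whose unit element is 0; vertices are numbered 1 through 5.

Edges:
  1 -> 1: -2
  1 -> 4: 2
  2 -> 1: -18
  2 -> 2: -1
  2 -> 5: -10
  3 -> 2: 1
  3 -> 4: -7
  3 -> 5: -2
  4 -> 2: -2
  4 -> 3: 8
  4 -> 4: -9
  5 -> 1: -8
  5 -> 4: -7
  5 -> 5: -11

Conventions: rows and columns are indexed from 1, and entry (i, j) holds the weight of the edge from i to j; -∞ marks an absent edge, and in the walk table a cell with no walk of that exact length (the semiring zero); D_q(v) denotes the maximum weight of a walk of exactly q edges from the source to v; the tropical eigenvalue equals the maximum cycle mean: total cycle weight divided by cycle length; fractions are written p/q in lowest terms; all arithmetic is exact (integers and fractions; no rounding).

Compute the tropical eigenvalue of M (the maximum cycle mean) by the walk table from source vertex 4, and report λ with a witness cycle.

q=0: [-∞, -∞, -∞, 0, -∞]
q=1: [-∞, -2, 8, -9, -∞]
q=2: [-20, 9, -1, 1, 6]
q=3: [-2, 8, 9, -1, -1]
q=4: [-4, 10, 7, 2, 7]
q=5: [-1, 9, 10, 0, 5]
Optimal cycle mean attained by: cycle 3->4->3, total (-7) + 8, length 2.
Answer: λ = 1/2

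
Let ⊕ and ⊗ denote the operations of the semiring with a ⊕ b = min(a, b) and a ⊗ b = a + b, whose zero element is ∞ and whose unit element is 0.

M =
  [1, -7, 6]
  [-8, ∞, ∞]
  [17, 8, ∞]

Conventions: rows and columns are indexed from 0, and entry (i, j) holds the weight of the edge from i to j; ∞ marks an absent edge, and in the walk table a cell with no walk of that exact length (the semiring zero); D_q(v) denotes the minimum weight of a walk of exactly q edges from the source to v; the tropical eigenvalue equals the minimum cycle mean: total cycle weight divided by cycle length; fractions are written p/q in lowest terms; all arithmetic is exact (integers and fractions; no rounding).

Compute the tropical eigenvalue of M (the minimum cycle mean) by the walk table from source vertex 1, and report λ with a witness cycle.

q=0: [∞, 0, ∞]
q=1: [-8, ∞, ∞]
q=2: [-7, -15, -2]
q=3: [-23, -14, -1]
Optimal cycle mean attained by: cycle 0->1->0, total (-7) + (-8), length 2.
Answer: λ = -15/2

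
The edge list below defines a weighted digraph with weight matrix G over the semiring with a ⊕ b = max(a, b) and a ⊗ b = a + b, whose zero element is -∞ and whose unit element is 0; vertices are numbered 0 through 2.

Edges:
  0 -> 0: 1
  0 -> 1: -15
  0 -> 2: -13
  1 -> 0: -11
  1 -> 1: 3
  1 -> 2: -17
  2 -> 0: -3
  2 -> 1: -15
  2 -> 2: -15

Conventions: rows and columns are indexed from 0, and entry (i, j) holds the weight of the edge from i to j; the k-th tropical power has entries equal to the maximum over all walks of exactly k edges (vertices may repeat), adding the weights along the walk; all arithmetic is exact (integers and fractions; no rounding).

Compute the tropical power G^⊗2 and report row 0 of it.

G^⊗2:
  [2, -12, -12]
  [-8, 6, -14]
  [-2, -12, -16]
Answer: row 0 of G^⊗2 = [2, -12, -12]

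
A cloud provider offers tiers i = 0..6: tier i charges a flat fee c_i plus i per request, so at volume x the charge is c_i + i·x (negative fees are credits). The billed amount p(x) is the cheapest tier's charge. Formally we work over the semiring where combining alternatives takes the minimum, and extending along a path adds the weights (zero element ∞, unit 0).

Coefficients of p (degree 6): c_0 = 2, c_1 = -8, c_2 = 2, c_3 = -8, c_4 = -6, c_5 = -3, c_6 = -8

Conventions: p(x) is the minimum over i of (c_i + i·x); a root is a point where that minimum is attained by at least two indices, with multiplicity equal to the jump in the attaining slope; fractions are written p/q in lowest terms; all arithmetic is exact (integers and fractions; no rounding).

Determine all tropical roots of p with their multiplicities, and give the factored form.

hull edge (i=0, c=2) to (i=1, c=-8): slope -10, span 1
hull edge (i=1, c=-8) to (i=6, c=-8): slope 0, span 5
Factored form: p(x) = -8 ⊗ (x ⊕ 0) ⊗ (x ⊕ 0) ⊗ (x ⊕ 0) ⊗ (x ⊕ 0) ⊗ (x ⊕ 0) ⊗ (x ⊕ 10)
Answer: roots = 0 (mult 5), 10 (mult 1)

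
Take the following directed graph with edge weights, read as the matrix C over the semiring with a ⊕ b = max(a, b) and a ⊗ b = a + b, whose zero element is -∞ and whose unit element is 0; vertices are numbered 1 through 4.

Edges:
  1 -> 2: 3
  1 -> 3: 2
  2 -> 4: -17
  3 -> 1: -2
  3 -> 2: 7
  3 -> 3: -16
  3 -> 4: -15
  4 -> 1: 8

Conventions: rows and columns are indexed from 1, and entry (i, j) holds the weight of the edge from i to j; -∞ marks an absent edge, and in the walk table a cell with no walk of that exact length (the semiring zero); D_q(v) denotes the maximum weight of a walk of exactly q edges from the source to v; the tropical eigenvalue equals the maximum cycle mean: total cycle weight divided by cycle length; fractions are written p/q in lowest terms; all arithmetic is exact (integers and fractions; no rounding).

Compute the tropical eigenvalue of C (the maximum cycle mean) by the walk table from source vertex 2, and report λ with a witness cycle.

q=0: [-∞, 0, -∞, -∞]
q=1: [-∞, -∞, -∞, -17]
q=2: [-9, -∞, -∞, -∞]
q=3: [-∞, -6, -7, -∞]
q=4: [-9, 0, -23, -22]
Optimal cycle mean attained by: cycle 1->3->1, total 2 + (-2), length 2.
Answer: λ = 0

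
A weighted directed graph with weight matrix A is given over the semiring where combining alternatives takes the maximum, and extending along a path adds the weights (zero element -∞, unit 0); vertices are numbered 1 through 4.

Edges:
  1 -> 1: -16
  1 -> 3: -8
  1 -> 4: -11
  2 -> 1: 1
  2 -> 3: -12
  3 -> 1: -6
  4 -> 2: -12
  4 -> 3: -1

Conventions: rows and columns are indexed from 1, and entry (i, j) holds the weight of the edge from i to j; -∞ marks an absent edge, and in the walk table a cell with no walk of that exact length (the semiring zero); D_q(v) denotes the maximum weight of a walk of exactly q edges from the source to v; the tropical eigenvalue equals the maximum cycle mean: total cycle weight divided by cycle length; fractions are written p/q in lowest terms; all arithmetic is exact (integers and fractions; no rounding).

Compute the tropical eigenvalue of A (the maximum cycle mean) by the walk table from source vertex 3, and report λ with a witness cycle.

q=0: [-∞, -∞, 0, -∞]
q=1: [-6, -∞, -∞, -∞]
q=2: [-22, -∞, -14, -17]
q=3: [-20, -29, -18, -33]
q=4: [-24, -45, -28, -31]
Optimal cycle mean attained by: cycle 1->4->3->1, total (-11) + (-1) + (-6), length 3.
Answer: λ = -6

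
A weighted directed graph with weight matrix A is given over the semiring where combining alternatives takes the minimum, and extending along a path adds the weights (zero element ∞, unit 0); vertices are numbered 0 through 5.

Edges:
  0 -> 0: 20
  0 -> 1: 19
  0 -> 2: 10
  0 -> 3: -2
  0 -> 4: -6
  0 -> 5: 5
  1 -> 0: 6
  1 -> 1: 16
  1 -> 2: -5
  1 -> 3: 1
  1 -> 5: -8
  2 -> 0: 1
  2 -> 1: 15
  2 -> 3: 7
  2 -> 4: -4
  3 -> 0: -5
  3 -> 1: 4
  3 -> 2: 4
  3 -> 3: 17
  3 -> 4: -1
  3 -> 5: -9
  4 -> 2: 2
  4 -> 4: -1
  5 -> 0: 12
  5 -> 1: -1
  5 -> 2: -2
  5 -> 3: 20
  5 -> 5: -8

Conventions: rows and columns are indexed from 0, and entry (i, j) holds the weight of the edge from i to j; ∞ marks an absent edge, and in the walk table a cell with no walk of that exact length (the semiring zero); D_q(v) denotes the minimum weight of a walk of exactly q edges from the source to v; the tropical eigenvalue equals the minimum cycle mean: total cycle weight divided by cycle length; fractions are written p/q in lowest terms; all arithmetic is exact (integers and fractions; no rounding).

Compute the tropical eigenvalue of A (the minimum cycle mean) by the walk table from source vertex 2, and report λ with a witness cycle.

q=0: [∞, ∞, 0, ∞, ∞, ∞]
q=1: [1, 15, ∞, 7, -4, ∞]
q=2: [2, 11, -2, -1, -5, -2]
q=3: [-6, -3, -4, 0, -6, -10]
q=4: [-5, -11, -12, -8, -12, -18]
q=5: [-13, -19, -20, -10, -16, -26]
q=6: [-19, -27, -28, -18, -24, -34]
Optimal cycle mean attained by: cycle 5->5, total (-8), length 1.
Answer: λ = -8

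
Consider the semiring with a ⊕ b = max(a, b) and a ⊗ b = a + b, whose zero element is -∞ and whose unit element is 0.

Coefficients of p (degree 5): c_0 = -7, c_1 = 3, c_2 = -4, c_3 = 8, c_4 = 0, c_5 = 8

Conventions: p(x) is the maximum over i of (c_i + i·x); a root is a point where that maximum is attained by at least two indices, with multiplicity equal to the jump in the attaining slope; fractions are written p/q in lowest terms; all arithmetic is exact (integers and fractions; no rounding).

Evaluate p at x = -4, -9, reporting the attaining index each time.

p(-4) = max(-7+0·(-4)=-7, 3+1·(-4)=-1, -4+2·(-4)=-12, 8+3·(-4)=-4, 0+4·(-4)=-16, 8+5·(-4)=-12) = -1 (attained by i=1)
p(-9) = max(-7+0·(-9)=-7, 3+1·(-9)=-6, -4+2·(-9)=-22, 8+3·(-9)=-19, 0+4·(-9)=-36, 8+5·(-9)=-37) = -6 (attained by i=1)
Answer: p(-4) = -1; p(-9) = -6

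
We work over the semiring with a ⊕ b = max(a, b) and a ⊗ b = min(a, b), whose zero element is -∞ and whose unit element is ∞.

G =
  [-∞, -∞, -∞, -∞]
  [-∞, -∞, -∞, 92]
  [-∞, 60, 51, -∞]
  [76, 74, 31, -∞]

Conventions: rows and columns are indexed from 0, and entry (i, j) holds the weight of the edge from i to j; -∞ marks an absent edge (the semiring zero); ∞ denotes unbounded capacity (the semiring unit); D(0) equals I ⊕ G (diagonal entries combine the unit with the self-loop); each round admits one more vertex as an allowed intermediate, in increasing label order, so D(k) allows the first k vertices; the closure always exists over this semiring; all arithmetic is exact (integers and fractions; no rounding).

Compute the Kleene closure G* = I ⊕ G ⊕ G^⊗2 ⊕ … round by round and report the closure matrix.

D(0):
  [∞, -∞, -∞, -∞]
  [-∞, ∞, -∞, 92]
  [-∞, 60, ∞, -∞]
  [76, 74, 31, ∞]
D(1):
  [∞, -∞, -∞, -∞]
  [-∞, ∞, -∞, 92]
  [-∞, 60, ∞, -∞]
  [76, 74, 31, ∞]
D(2):
  [∞, -∞, -∞, -∞]
  [-∞, ∞, -∞, 92]
  [-∞, 60, ∞, 60]
  [76, 74, 31, ∞]
D(3):
  [∞, -∞, -∞, -∞]
  [-∞, ∞, -∞, 92]
  [-∞, 60, ∞, 60]
  [76, 74, 31, ∞]
D(4):
  [∞, -∞, -∞, -∞]
  [76, ∞, 31, 92]
  [60, 60, ∞, 60]
  [76, 74, 31, ∞]
Answer: G* = [[∞, -∞, -∞, -∞], [76, ∞, 31, 92], [60, 60, ∞, 60], [76, 74, 31, ∞]]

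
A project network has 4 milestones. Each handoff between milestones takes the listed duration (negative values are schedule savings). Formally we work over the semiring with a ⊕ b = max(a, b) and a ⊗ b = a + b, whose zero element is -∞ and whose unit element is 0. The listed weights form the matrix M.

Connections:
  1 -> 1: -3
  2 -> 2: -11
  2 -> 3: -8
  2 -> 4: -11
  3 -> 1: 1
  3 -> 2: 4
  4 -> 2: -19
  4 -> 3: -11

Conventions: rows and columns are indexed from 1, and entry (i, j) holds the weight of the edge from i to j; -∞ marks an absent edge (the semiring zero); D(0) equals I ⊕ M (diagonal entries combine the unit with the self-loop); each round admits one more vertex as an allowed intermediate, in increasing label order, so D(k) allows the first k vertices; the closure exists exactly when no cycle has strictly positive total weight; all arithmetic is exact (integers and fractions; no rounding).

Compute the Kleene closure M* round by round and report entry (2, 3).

D(0):
  [0, -∞, -∞, -∞]
  [-∞, 0, -8, -11]
  [1, 4, 0, -∞]
  [-∞, -19, -11, 0]
D(1):
  [0, -∞, -∞, -∞]
  [-∞, 0, -8, -11]
  [1, 4, 0, -∞]
  [-∞, -19, -11, 0]
D(2):
  [0, -∞, -∞, -∞]
  [-∞, 0, -8, -11]
  [1, 4, 0, -7]
  [-∞, -19, -11, 0]
D(3):
  [0, -∞, -∞, -∞]
  [-7, 0, -8, -11]
  [1, 4, 0, -7]
  [-10, -7, -11, 0]
D(4):
  [0, -∞, -∞, -∞]
  [-7, 0, -8, -11]
  [1, 4, 0, -7]
  [-10, -7, -11, 0]
Answer: M*[2][3] = -8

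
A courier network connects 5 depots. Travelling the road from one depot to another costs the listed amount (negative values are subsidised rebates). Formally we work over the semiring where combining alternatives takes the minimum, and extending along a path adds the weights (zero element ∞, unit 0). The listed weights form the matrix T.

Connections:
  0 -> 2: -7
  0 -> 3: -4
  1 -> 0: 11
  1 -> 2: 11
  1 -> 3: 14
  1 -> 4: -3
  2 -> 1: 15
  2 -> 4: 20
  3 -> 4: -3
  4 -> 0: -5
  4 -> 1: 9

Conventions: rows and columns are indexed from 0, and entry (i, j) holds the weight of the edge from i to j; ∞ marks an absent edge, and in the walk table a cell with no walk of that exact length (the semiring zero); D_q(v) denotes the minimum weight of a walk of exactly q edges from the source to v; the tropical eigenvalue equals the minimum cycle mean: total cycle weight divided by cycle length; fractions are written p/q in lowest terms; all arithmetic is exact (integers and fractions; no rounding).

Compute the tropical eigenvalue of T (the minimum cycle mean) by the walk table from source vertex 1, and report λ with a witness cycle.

q=0: [∞, 0, ∞, ∞, ∞]
q=1: [11, ∞, 11, 14, -3]
q=2: [-8, 6, 4, 7, 11]
q=3: [6, 19, -15, -12, 3]
q=4: [-2, 0, -1, 2, -15]
q=5: [-20, -6, -9, -6, -3]
Optimal cycle mean attained by: cycle 0->3->4->0, total (-4) + (-3) + (-5), length 3.
Answer: λ = -4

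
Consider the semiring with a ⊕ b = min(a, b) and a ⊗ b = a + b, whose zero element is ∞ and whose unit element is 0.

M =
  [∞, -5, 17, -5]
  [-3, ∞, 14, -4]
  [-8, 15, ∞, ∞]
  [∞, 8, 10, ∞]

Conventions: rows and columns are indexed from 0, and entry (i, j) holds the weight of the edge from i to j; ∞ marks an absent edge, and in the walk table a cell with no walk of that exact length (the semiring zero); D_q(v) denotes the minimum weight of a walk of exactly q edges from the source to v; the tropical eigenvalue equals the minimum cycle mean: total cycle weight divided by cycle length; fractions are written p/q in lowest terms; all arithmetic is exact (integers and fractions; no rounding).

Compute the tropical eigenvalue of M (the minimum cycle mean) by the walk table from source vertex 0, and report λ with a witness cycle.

q=0: [0, ∞, ∞, ∞]
q=1: [∞, -5, 17, -5]
q=2: [-8, 3, 5, -9]
q=3: [-3, -13, 1, -13]
q=4: [-16, -8, -3, -17]
Optimal cycle mean attained by: cycle 0->1->0, total (-5) + (-3), length 2.
Answer: λ = -4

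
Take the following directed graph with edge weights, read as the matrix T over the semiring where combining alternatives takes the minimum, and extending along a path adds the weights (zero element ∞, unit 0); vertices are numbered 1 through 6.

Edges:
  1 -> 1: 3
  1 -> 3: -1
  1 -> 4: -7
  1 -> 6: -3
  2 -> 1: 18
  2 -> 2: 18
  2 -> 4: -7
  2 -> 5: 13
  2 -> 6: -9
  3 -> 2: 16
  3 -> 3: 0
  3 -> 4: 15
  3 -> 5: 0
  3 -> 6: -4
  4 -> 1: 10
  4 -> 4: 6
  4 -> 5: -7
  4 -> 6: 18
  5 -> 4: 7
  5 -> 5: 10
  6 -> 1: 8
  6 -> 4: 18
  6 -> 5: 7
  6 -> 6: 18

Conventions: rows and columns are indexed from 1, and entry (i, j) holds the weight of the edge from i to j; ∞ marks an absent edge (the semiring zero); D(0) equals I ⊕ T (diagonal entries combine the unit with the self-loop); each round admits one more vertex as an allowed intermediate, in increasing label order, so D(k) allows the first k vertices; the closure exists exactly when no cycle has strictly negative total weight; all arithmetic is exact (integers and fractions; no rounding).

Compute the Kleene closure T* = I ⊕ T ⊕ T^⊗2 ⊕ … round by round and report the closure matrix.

D(0):
  [0, ∞, -1, -7, ∞, -3]
  [18, 0, ∞, -7, 13, -9]
  [∞, 16, 0, 15, 0, -4]
  [10, ∞, ∞, 0, -7, 18]
  [∞, ∞, ∞, 7, 0, ∞]
  [8, ∞, ∞, 18, 7, 0]
D(1):
  [0, ∞, -1, -7, ∞, -3]
  [18, 0, 17, -7, 13, -9]
  [∞, 16, 0, 15, 0, -4]
  [10, ∞, 9, 0, -7, 7]
  [∞, ∞, ∞, 7, 0, ∞]
  [8, ∞, 7, 1, 7, 0]
D(2):
  [0, ∞, -1, -7, ∞, -3]
  [18, 0, 17, -7, 13, -9]
  [34, 16, 0, 9, 0, -4]
  [10, ∞, 9, 0, -7, 7]
  [∞, ∞, ∞, 7, 0, ∞]
  [8, ∞, 7, 1, 7, 0]
D(3):
  [0, 15, -1, -7, -1, -5]
  [18, 0, 17, -7, 13, -9]
  [34, 16, 0, 9, 0, -4]
  [10, 25, 9, 0, -7, 5]
  [∞, ∞, ∞, 7, 0, ∞]
  [8, 23, 7, 1, 7, 0]
D(4):
  [0, 15, -1, -7, -14, -5]
  [3, 0, 2, -7, -14, -9]
  [19, 16, 0, 9, 0, -4]
  [10, 25, 9, 0, -7, 5]
  [17, 32, 16, 7, 0, 12]
  [8, 23, 7, 1, -6, 0]
D(5):
  [0, 15, -1, -7, -14, -5]
  [3, 0, 2, -7, -14, -9]
  [17, 16, 0, 7, 0, -4]
  [10, 25, 9, 0, -7, 5]
  [17, 32, 16, 7, 0, 12]
  [8, 23, 7, 1, -6, 0]
D(6):
  [0, 15, -1, -7, -14, -5]
  [-1, 0, -2, -8, -15, -9]
  [4, 16, 0, -3, -10, -4]
  [10, 25, 9, 0, -7, 5]
  [17, 32, 16, 7, 0, 12]
  [8, 23, 7, 1, -6, 0]
Answer: T* = [[0, 15, -1, -7, -14, -5], [-1, 0, -2, -8, -15, -9], [4, 16, 0, -3, -10, -4], [10, 25, 9, 0, -7, 5], [17, 32, 16, 7, 0, 12], [8, 23, 7, 1, -6, 0]]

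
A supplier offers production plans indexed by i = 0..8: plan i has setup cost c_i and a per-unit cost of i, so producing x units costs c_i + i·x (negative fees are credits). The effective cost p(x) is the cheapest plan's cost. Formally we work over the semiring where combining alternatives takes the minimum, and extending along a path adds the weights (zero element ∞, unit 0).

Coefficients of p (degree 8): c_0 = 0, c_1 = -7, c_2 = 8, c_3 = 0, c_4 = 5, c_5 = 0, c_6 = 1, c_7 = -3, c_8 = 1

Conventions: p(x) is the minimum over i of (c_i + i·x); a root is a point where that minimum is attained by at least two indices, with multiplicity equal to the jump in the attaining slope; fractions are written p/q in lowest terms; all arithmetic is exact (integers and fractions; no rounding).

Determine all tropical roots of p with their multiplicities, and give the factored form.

hull edge (i=0, c=0) to (i=1, c=-7): slope -7, span 1
hull edge (i=1, c=-7) to (i=7, c=-3): slope 2/3, span 6
hull edge (i=7, c=-3) to (i=8, c=1): slope 4, span 1
Factored form: p(x) = 1 ⊗ (x ⊕ (-4)) ⊗ (x ⊕ (-2/3)) ⊗ (x ⊕ (-2/3)) ⊗ (x ⊕ (-2/3)) ⊗ (x ⊕ (-2/3)) ⊗ (x ⊕ (-2/3)) ⊗ (x ⊕ (-2/3)) ⊗ (x ⊕ 7)
Answer: roots = -4 (mult 1), -2/3 (mult 6), 7 (mult 1)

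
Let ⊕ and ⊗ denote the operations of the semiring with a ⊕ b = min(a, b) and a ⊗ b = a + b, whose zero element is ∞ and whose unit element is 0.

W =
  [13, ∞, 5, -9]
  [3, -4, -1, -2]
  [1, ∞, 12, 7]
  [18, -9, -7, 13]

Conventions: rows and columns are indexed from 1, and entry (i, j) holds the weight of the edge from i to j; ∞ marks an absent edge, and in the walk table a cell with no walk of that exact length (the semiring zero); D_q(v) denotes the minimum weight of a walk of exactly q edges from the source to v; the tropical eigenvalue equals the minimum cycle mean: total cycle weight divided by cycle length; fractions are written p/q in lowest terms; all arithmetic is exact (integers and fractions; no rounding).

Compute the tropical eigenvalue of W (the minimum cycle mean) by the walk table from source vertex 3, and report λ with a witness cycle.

q=0: [∞, ∞, 0, ∞]
q=1: [1, ∞, 12, 7]
q=2: [13, -2, 0, -8]
q=3: [1, -17, -15, -4]
q=4: [-14, -21, -18, -19]
Optimal cycle mean attained by: cycle 2->4->2, total (-2) + (-9), length 2.
Answer: λ = -11/2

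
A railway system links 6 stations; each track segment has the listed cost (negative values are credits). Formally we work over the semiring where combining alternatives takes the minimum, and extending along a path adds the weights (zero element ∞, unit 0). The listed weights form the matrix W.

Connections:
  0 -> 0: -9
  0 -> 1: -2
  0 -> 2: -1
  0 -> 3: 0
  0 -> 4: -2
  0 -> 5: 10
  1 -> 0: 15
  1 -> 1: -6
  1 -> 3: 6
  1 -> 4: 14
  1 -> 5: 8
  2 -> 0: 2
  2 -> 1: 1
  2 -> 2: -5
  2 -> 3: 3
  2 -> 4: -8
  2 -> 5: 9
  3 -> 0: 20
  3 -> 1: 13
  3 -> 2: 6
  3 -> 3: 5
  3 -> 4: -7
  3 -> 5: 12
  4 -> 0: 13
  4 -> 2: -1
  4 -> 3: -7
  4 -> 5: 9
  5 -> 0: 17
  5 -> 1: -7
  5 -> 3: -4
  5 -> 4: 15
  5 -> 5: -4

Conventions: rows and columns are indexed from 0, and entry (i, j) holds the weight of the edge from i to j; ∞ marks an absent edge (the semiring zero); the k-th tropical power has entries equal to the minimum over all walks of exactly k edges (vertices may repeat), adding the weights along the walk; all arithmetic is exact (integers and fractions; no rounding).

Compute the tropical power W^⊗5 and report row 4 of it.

W^⊗2:
  [-18, -11, -10, -9, -11, 1]
  [6, -12, 12, 0, -1, 2]
  [-7, -5, -10, -15, -13, 1]
  [6, 5, -8, -14, -2, 2]
  [1, 0, -6, -2, -14, 5]
  [8, -13, 2, -8, -11, -8]
W^⊗3:
  [-27, -20, -19, -18, -20, -8]
  [-3, -18, -2, -8, -7, -4]
  [-16, -11, -15, -20, -22, -4]
  [-6, -7, -13, -9, -21, -2]
  [-8, -6, -15, -21, -14, -5]
  [-1, -19, -12, -18, -15, -12]
W^⊗4:
  [-36, -29, -28, -27, -29, -17]
  [-12, -24, -8, -14, -15, -10]
  [-25, -18, -23, -29, -27, -13]
  [-15, -13, -22, -28, -21, -12]
  [-17, -14, -20, -21, -28, -9]
  [-10, -25, -17, -22, -25, -16]
W^⊗5:
  [-45, -38, -37, -36, -38, -26]
  [-21, -30, -16, -22, -21, -16]
  [-34, -27, -28, -34, -36, -18]
  [-24, -21, -27, -28, -35, -16]
  [-26, -20, -29, -35, -28, -19]
  [-19, -31, -26, -32, -29, -20]
Answer: row 4 of W^⊗5 = [-26, -20, -29, -35, -28, -19]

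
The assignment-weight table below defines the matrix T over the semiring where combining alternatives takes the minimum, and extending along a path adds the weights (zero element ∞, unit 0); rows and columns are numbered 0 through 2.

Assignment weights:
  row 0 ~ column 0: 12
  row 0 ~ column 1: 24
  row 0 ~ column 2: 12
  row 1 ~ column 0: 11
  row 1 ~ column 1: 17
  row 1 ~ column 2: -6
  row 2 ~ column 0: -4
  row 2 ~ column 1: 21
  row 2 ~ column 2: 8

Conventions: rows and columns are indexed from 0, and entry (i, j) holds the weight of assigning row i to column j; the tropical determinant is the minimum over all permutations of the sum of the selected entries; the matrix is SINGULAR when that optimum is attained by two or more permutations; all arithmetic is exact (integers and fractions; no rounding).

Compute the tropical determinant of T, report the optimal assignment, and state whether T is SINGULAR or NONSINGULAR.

σ = (0, 1, 2): 12 + 17 + 8 = 37
σ = (0, 2, 1): 12 + (-6) + 21 = 27
σ = (1, 0, 2): 24 + 11 + 8 = 43
σ = (1, 2, 0): 24 + (-6) + (-4) = 14
σ = (2, 0, 1): 12 + 11 + 21 = 44
σ = (2, 1, 0): 12 + 17 + (-4) = 25
Optimal value attained by: σ = (1, 2, 0).
Answer: det⊕(T) = 14; verdict: NONSINGULAR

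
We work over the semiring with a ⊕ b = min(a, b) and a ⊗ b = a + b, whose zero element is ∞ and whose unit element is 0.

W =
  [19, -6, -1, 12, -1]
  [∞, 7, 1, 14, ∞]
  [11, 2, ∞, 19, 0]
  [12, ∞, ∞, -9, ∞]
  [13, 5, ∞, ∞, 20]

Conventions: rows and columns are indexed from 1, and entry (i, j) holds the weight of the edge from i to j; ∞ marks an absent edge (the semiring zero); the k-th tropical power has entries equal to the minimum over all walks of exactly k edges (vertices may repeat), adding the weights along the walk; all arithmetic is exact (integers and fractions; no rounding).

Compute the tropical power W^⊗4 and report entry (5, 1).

W^⊗2:
  [10, 1, -5, 3, -1]
  [12, 3, 8, 5, 1]
  [13, 5, 3, 10, 10]
  [3, 6, 11, -18, 11]
  [32, 7, 6, 19, 12]
W^⊗3:
  [6, -3, 2, -6, -5]
  [14, 6, 4, -4, 8]
  [14, 5, 6, 1, 3]
  [-6, -3, 2, -27, 2]
  [17, 8, 8, 10, 6]
W^⊗4:
  [6, 0, -2, -15, 2]
  [8, 6, 7, -13, 4]
  [13, 8, 6, -8, 6]
  [-15, -12, -7, -36, -7]
  [19, 10, 9, 1, 8]
Key observation: the optimum is the walk 5->1->2->3->1, with weight 13 + (-6) + 1 + 11 = 19.
Optimal value attained by: walk 5->1->2->3->1.
Answer: (W^⊗4)[5][1] = 19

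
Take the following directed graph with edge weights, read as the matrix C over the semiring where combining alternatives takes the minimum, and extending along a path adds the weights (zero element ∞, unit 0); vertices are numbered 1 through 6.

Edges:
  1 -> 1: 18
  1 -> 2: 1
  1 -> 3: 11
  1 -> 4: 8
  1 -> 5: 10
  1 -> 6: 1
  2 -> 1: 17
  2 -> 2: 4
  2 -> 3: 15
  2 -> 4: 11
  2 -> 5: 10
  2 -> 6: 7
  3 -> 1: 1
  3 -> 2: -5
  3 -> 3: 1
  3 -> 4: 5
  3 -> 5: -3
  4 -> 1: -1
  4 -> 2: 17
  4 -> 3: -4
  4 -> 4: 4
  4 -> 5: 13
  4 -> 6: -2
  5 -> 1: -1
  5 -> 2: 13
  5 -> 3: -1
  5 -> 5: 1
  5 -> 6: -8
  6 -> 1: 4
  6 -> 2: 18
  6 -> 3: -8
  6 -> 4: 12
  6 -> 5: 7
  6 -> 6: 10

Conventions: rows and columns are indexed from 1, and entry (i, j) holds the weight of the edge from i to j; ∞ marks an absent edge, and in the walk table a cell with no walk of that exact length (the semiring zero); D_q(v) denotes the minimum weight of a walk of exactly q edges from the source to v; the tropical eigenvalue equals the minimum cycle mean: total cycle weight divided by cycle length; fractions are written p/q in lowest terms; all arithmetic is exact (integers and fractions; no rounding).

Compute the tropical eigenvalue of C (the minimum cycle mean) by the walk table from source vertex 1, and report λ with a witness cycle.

q=0: [0, ∞, ∞, ∞, ∞, ∞]
q=1: [18, 1, 11, 8, 10, 1]
q=2: [5, 5, -7, 12, 8, 2]
q=3: [-6, -12, -6, -2, -10, 0]
q=4: [-11, -11, -11, -1, -9, -18]
q=5: [-14, -16, -26, -6, -14, -17]
q=6: [-25, -31, -25, -21, -29, -22]
Optimal cycle mean attained by: cycle 3->5->6->3, total (-3) + (-8) + (-8), length 3.
Answer: λ = -19/3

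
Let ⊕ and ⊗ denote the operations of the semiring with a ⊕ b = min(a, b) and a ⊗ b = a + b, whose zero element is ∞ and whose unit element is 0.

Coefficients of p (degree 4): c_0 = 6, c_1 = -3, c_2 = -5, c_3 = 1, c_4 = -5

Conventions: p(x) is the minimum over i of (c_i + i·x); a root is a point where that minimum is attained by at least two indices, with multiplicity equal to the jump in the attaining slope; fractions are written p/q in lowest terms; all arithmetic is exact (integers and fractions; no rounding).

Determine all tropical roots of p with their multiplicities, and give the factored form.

hull edge (i=0, c=6) to (i=1, c=-3): slope -9, span 1
hull edge (i=1, c=-3) to (i=2, c=-5): slope -2, span 1
hull edge (i=2, c=-5) to (i=4, c=-5): slope 0, span 2
Factored form: p(x) = -5 ⊗ (x ⊕ 0) ⊗ (x ⊕ 0) ⊗ (x ⊕ 2) ⊗ (x ⊕ 9)
Answer: roots = 0 (mult 2), 2 (mult 1), 9 (mult 1)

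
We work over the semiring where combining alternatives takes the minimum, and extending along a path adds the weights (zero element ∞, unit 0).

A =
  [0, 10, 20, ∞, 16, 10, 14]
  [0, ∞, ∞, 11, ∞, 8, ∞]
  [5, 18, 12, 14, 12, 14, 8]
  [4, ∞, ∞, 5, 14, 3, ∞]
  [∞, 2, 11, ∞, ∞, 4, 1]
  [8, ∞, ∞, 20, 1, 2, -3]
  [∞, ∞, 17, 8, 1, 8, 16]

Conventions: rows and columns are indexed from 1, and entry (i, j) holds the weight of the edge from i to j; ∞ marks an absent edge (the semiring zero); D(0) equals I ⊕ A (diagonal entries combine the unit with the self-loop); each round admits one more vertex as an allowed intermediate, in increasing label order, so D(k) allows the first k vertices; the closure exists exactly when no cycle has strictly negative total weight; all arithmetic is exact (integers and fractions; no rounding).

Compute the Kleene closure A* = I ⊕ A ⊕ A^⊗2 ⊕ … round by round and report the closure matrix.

D(0):
  [0, 10, 20, ∞, 16, 10, 14]
  [0, 0, ∞, 11, ∞, 8, ∞]
  [5, 18, 0, 14, 12, 14, 8]
  [4, ∞, ∞, 0, 14, 3, ∞]
  [∞, 2, 11, ∞, 0, 4, 1]
  [8, ∞, ∞, 20, 1, 0, -3]
  [∞, ∞, 17, 8, 1, 8, 0]
D(1):
  [0, 10, 20, ∞, 16, 10, 14]
  [0, 0, 20, 11, 16, 8, 14]
  [5, 15, 0, 14, 12, 14, 8]
  [4, 14, 24, 0, 14, 3, 18]
  [∞, 2, 11, ∞, 0, 4, 1]
  [8, 18, 28, 20, 1, 0, -3]
  [∞, ∞, 17, 8, 1, 8, 0]
D(2):
  [0, 10, 20, 21, 16, 10, 14]
  [0, 0, 20, 11, 16, 8, 14]
  [5, 15, 0, 14, 12, 14, 8]
  [4, 14, 24, 0, 14, 3, 18]
  [2, 2, 11, 13, 0, 4, 1]
  [8, 18, 28, 20, 1, 0, -3]
  [∞, ∞, 17, 8, 1, 8, 0]
D(3):
  [0, 10, 20, 21, 16, 10, 14]
  [0, 0, 20, 11, 16, 8, 14]
  [5, 15, 0, 14, 12, 14, 8]
  [4, 14, 24, 0, 14, 3, 18]
  [2, 2, 11, 13, 0, 4, 1]
  [8, 18, 28, 20, 1, 0, -3]
  [22, 32, 17, 8, 1, 8, 0]
D(4):
  [0, 10, 20, 21, 16, 10, 14]
  [0, 0, 20, 11, 16, 8, 14]
  [5, 15, 0, 14, 12, 14, 8]
  [4, 14, 24, 0, 14, 3, 18]
  [2, 2, 11, 13, 0, 4, 1]
  [8, 18, 28, 20, 1, 0, -3]
  [12, 22, 17, 8, 1, 8, 0]
D(5):
  [0, 10, 20, 21, 16, 10, 14]
  [0, 0, 20, 11, 16, 8, 14]
  [5, 14, 0, 14, 12, 14, 8]
  [4, 14, 24, 0, 14, 3, 15]
  [2, 2, 11, 13, 0, 4, 1]
  [3, 3, 12, 14, 1, 0, -3]
  [3, 3, 12, 8, 1, 5, 0]
D(6):
  [0, 10, 20, 21, 11, 10, 7]
  [0, 0, 20, 11, 9, 8, 5]
  [5, 14, 0, 14, 12, 14, 8]
  [4, 6, 15, 0, 4, 3, 0]
  [2, 2, 11, 13, 0, 4, 1]
  [3, 3, 12, 14, 1, 0, -3]
  [3, 3, 12, 8, 1, 5, 0]
D(7):
  [0, 10, 19, 15, 8, 10, 7]
  [0, 0, 17, 11, 6, 8, 5]
  [5, 11, 0, 14, 9, 13, 8]
  [3, 3, 12, 0, 1, 3, 0]
  [2, 2, 11, 9, 0, 4, 1]
  [0, 0, 9, 5, -2, 0, -3]
  [3, 3, 12, 8, 1, 5, 0]
Answer: A* = [[0, 10, 19, 15, 8, 10, 7], [0, 0, 17, 11, 6, 8, 5], [5, 11, 0, 14, 9, 13, 8], [3, 3, 12, 0, 1, 3, 0], [2, 2, 11, 9, 0, 4, 1], [0, 0, 9, 5, -2, 0, -3], [3, 3, 12, 8, 1, 5, 0]]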